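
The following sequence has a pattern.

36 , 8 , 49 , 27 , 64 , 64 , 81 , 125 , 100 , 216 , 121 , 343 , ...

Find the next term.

Positions 1, 3, 5, … form one subsequence and positions 2, 4, 6, … form another.
Track A = 36, 49, 64, 81, 100, 121: consecutive squares n² from n = 6.
Track B = 8, 27, 64, 125, 216, 343: perfect cubes starting at 2³.
Position 13 falls in track A as its term 7, giving 144.

144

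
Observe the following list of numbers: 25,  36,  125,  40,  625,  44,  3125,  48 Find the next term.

15625

Split by position mod 2 into 2 tracks.
Stream A = 25, 125, 625, 3125: successive powers of 5.
Stream B = 36, 40, 44, 48: arithmetic with common difference +4.
Position 9 falls in stream A as its term 5, giving 15625.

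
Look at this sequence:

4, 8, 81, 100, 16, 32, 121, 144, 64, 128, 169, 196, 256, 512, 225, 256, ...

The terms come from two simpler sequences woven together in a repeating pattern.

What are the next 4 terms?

Reading positions in blocks of 4 reveals the pattern AABB — 2 tracks woven together.
Stream A = 4, 8, 16, 32, 64, 128, 256, 512: successive powers of 2.
Stream B = 81, 100, 121, 144, 169, 196, 225, 256: consecutive squares n² from n = 9.
The 17th slot belongs to stream A; its 9th term is 1024.
The 18th slot belongs to stream A; its 10th term is 2048.
Position 19 falls in stream B as its term 9, giving 289.
Position 20 falls in stream B as its term 10, giving 324.

1024, 2048, 289, 324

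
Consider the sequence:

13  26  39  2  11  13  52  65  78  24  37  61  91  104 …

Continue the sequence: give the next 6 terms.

117, 98, 159, 257, 130, 143

Positions follow the repeating pattern AAABBB; grouping by letter gives 2 tracks.
Stream A: 13, 26, 39, 52, 65, 78, 91, 104 — adding 13 each time.
Stream B: 2, 11, 13, 24, 37, 61 — Fibonacci-style (each term is the sum of the two before it).
Position 15 falls in stream A as its term 9, giving 117.
Term 16 comes from stream B (its 7th entry): 98.
Position 17 → stream B, term 8 = 159.
The 18th slot belongs to stream B; its 9th term is 257.
Term 19 comes from stream A (its 10th entry): 130.
Position 20 → stream A, term 11 = 143.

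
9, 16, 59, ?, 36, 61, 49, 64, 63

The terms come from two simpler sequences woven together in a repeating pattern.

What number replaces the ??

25

Positions follow the repeating pattern AAB; grouping by letter gives 2 tracks.
Subsequence A: 9, 16, ?, 36, 49, 64 (consecutive squares n² from n = 3).
Subsequence B: 59, 61, 63 (adding 2 each time).
The gap is subsequence A's term 3; the rule gives 25.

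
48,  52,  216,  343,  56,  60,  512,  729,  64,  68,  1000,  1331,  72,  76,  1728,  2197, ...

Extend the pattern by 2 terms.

Positions follow the repeating pattern AABB; grouping by letter gives 2 tracks.
Subsequence A: 48, 52, 56, 60, 64, 68, 72, 76 (arithmetic with common difference +4).
Subsequence B: 216, 343, 512, 729, 1000, 1331, 1728, 2197 (consecutive cubes n³ from n = 6).
Position 17 → subsequence A, term 9 = 80.
Position 18 → subsequence A, term 10 = 84.

80, 84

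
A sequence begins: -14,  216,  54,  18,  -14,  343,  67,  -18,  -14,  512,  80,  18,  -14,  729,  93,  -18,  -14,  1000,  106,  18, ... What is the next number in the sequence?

Split by position mod 4: positions 1, 5, 9, … form one track, and each other residue class forms its own.
Stream A: -14, -14, -14, -14, -14 — always -14.
Stream B: 216, 343, 512, 729, 1000 — the cubes 6³, 7³, 8³, ….
Stream C: 54, 67, 80, 93, 106 — arithmetic with common difference +13.
Stream D: 18, -18, 18, -18, 18 — oscillating between 18 and -18.
The 21st slot belongs to stream A; its 6th term is -14.

-14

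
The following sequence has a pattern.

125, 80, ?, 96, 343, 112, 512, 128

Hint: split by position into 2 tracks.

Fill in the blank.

The terms cycle through 2 interleaved subsequences.
Subsequence A: 125, ?, 343, 512 (perfect cubes starting at 5³).
Subsequence B: 80, 96, 112, 128 (arithmetic, step +16).
The gap is subsequence A's term 2; the rule gives 216.

216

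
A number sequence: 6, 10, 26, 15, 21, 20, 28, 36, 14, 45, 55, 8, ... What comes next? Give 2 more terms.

Positions follow the repeating pattern AAB; grouping by letter gives 2 tracks.
Subsequence A: 6, 10, 15, 21, 28, 36, 45, 55 (triangular numbers starting at T_3).
Subsequence B: 26, 20, 14, 8 (subtracting 6 each time).
Term 13 comes from subsequence A (its 9th entry): 66.
Position 14 → subsequence A, term 10 = 78.

66, 78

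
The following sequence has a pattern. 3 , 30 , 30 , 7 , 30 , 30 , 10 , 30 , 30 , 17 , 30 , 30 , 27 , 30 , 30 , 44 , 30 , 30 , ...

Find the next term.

Positions follow the repeating pattern ABB; grouping by letter gives 2 tracks.
Track A = 3, 7, 10, 17, 27, 44: Fibonacci-style (each term is the sum of the two before it).
Track B = 30, 30, 30, 30, 30, 30, 30, 30, 30, 30, 30, 30: always 30.
Position 19 falls in track A as its term 7, giving 71.

71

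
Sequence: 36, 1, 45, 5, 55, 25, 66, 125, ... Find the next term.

78

Taking every 2nd term gives 2 separate tracks.
Track A = 36, 45, 55, 66: triangular numbers starting at T_8.
Track B = 1, 5, 25, 125: successive powers of 5.
Position 9 → track A, term 5 = 78.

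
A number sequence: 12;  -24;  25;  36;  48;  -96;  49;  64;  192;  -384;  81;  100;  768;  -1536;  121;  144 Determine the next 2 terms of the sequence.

The slot pattern repeats as AABB (period 4), so there are 2 interleaved tracks.
Track A = 12, -24, 48, -96, 192, -384, 768, -1536: geometric with ratio -2.
Track B = 25, 36, 49, 64, 81, 100, 121, 144: perfect squares starting at 5².
Term 17 comes from track A (its 9th entry): 3072.
The 18th slot belongs to track A; its 10th term is -6144.

3072, -6144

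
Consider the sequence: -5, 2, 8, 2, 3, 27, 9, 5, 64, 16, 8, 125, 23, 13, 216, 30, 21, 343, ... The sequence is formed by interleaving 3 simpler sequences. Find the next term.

37

Split by position mod 3 into 3 tracks.
Track A: -5, 2, 9, 16, 23, 30. Arithmetic, step +7.
Track B: 2, 3, 5, 8, 13, 21. A Fibonacci-like recurrence a_n = a_{n-1} + a_{n-2}.
Track C: 8, 27, 64, 125, 216, 343. Consecutive cubes n³ from n = 2.
Position 19 → track A, term 7 = 37.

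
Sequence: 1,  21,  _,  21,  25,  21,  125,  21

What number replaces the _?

Split by position mod 2 into 2 tracks.
Track A: 1, ?, 25, 125. Geometric, ×5 each step.
Track B: 21, 21, 21, 21. Constant 21.
Filling track A at index 2 by its rule yields 5.

5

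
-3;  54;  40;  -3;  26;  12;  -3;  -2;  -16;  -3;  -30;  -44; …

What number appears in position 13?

Reading positions in blocks of 3 reveals the pattern ABB — 2 tracks woven together.
Subsequence A is -3, -3, -3, -3, which is the constant sequence -3.
Subsequence B is 54, 40, 26, 12, -2, -16, -30, -44, which is linear: a_n = 68 − 14·n.
Term 13 comes from subsequence A (its 5th entry): -3.

-3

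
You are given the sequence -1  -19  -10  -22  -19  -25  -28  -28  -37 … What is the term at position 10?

Positions 1, 3, 5, … form one subsequence and positions 2, 4, 6, … form another.
Subsequence A = -1, -10, -19, -28, -37: linear: a_n = 8 − 9·n.
Subsequence B = -19, -22, -25, -28: arithmetic, step −3.
Term 10 comes from subsequence B (its 5th entry): -31.

-31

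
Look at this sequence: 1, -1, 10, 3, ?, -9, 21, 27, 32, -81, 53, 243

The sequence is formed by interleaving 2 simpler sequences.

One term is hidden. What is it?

Taking every 2nd term gives 2 separate tracks.
Track A is 1, 10, ?, 21, 32, 53, which is each term equals the sum of the previous two.
Track B is -1, 3, -9, 27, -81, 243, which is a geometric progression (common ratio -3).
Filling track A at index 3 by its rule yields 11.

11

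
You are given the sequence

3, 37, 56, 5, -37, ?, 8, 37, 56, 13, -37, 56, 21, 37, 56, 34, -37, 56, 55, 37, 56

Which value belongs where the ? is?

56

Split by position mod 3: positions 1, 4, 7, … form one track, and each other residue class forms its own.
Stream A is 3, 5, 8, 13, 21, 34, 55, which is a Fibonacci-like recurrence a_n = a_{n-1} + a_{n-2}.
Stream B is 37, -37, 37, -37, 37, -37, 37, which is the oscillation 37·(−1)^(n+1).
Stream C is 56, ?, 56, 56, 56, 56, 56, which is always 56.
So the missing entry in stream C is 56.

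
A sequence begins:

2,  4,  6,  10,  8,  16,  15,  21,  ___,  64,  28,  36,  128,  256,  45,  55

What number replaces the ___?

The slot pattern repeats as AABB (period 4), so there are 2 interleaved tracks.
Subsequence A is 2, 4, 8, 16, ?, 64, 128, 256, which is successive powers of 2.
Subsequence B is 6, 10, 15, 21, 28, 36, 45, 55, which is triangular numbers n(n+1)/2 for n = 3, 4, ….
The gap is subsequence A's term 5; the rule gives 32.

32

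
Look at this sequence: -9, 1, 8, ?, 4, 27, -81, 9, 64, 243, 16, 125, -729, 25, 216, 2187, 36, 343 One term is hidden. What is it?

Read the sequence 3 terms at a time; column i is its own pattern.
Track A = -9, ?, -81, 243, -729, 2187: geometric with ratio -3.
Track B = 1, 4, 9, 16, 25, 36: perfect squares starting at 1².
Track C = 8, 27, 64, 125, 216, 343: consecutive cubes n³ from n = 2.
Track A's pattern makes the blank 27.

27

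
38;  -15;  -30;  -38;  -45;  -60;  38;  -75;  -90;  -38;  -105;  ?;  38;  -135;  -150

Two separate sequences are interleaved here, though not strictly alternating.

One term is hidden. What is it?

Reading positions in blocks of 3 reveals the pattern ABB — 2 tracks woven together.
Track A is 38, -38, 38, -38, 38, which is the oscillation 38·(−1)^(n+1).
Track B is -15, -30, -45, -60, -75, -90, -105, ?, -135, -150, which is linear: a_n = −15·n.
So the missing entry in track B is -120.

-120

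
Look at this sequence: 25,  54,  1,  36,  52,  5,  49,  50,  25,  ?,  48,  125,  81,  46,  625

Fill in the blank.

64

Taking every 3rd term gives 3 separate tracks.
Track A is 25, 36, 49, ?, 81, which is consecutive squares n² from n = 5.
Track B is 54, 52, 50, 48, 46, which is subtracting 2 each time.
Track C is 1, 5, 25, 125, 625, which is powers of 5.
Filling track A at index 4 by its rule yields 64.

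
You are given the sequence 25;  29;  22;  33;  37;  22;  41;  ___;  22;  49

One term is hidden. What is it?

Reading positions in blocks of 3 reveals the pattern AAB — 2 tracks woven together.
Track A: 25, 29, 33, 37, 41, ?, 49 (arithmetic with common difference +4).
Track B: 22, 22, 22 (always 22).
Filling track A at index 6 by its rule yields 45.

45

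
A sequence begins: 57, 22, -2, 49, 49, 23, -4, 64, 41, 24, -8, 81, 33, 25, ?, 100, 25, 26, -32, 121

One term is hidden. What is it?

Taking every 4th term gives 4 separate tracks.
Track A: 57, 49, 41, 33, 25. Subtracting 8 each time.
Track B: 22, 23, 24, 25, 26. Arithmetic, step +1.
Track C: -2, -4, -8, ?, -32. Geometric, ×2 each step.
Track D: 49, 64, 81, 100, 121. Perfect squares starting at 7².
The gap is track C's term 4; the rule gives -16.

-16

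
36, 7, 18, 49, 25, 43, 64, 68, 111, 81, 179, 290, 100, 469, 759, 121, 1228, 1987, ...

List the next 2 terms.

144, 3215

Reading positions in blocks of 3 reveals the pattern ABB — 2 tracks woven together.
Subsequence A: 36, 49, 64, 81, 100, 121 — consecutive squares n² from n = 6.
Subsequence B: 7, 18, 25, 43, 68, 111, 179, 290, 469, 759, 1228, 1987 — a Fibonacci-like recurrence a_n = a_{n-1} + a_{n-2}.
Position 19 → subsequence A, term 7 = 144.
Position 20 falls in subsequence B as its term 13, giving 3215.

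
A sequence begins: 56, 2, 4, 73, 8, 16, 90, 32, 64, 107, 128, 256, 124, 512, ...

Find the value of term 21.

16384

Positions follow the repeating pattern ABB; grouping by letter gives 2 tracks.
Stream A = 56, 73, 90, 107, 124: arithmetic, step +17.
Stream B = 2, 4, 8, 16, 32, 64, 128, 256, 512: powers of 2.
The 21st slot belongs to stream B; its 14th term is 16384.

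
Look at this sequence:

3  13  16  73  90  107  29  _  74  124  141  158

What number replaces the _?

45

Positions follow the repeating pattern AAABBB; grouping by letter gives 2 tracks.
Subsequence A: 3, 13, 16, 29, ?, 74 (Fibonacci-style (each term is the sum of the two before it)).
Subsequence B: 73, 90, 107, 124, 141, 158 (arithmetic with common difference +17).
The gap is subsequence A's term 5; the rule gives 45.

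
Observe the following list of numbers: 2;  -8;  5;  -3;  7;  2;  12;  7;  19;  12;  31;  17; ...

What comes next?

50

Positions 1, 3, 5, … form one subsequence and positions 2, 4, 6, … form another.
Track A: 2, 5, 7, 12, 19, 31. Each term equals the sum of the previous two.
Track B: -8, -3, 2, 7, 12, 17. Arithmetic, step +5.
Position 13 → track A, term 7 = 50.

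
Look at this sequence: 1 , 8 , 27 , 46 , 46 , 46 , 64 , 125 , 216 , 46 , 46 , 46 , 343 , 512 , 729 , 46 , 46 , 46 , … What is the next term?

1000

Positions follow the repeating pattern AAABBB; grouping by letter gives 2 tracks.
Track A is 1, 8, 27, 64, 125, 216, 343, 512, 729, which is consecutive cubes n³ from n = 1.
Track B is 46, 46, 46, 46, 46, 46, 46, 46, 46, which is constant 46.
The 19th slot belongs to track A; its 10th term is 1000.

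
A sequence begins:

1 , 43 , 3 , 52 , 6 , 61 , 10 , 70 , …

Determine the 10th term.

79

The terms cycle through 2 interleaved subsequences.
Track A is 1, 3, 6, 10, which is triangular numbers n(n+1)/2 for n = 1, 2, ….
Track B is 43, 52, 61, 70, which is adding 9 each time.
Position 10 → track B, term 5 = 79.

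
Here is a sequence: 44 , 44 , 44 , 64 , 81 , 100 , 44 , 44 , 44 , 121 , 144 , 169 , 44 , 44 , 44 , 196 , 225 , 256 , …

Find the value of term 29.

441

The slot pattern repeats as AAABBB (period 6), so there are 2 interleaved tracks.
Subsequence A is 44, 44, 44, 44, 44, 44, 44, 44, 44, which is constant 44.
Subsequence B is 64, 81, 100, 121, 144, 169, 196, 225, 256, which is consecutive squares n² from n = 8.
Position 29 → subsequence B, term 14 = 441.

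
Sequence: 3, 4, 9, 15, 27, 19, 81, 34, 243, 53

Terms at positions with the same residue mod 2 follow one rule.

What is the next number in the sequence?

Taking every 2nd term gives 2 separate tracks.
Track A: 3, 9, 27, 81, 243 — powers of 3.
Track B: 4, 15, 19, 34, 53 — a Fibonacci-like recurrence a_n = a_{n-1} + a_{n-2}.
Term 11 comes from track A (its 6th entry): 729.

729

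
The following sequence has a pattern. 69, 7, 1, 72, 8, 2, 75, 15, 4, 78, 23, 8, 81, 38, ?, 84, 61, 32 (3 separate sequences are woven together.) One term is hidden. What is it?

16

The terms cycle through 3 interleaved subsequences.
Track A: 69, 72, 75, 78, 81, 84 — linear: a_n = 66 + 3·n.
Track B: 7, 8, 15, 23, 38, 61 — a Fibonacci-like recurrence a_n = a_{n-1} + a_{n-2}.
Track C: 1, 2, 4, 8, ?, 32 — powers 2^0, 2^1, 2^2, ….
So the missing entry in track C is 16.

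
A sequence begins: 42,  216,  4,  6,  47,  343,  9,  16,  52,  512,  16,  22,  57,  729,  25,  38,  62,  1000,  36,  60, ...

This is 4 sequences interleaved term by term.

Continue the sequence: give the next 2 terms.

Taking every 4th term gives 4 separate tracks.
Track A: 42, 47, 52, 57, 62 (arithmetic, step +5).
Track B: 216, 343, 512, 729, 1000 (consecutive cubes n³ from n = 6).
Track C: 4, 9, 16, 25, 36 (the squares 2², 3², 4², …).
Track D: 6, 16, 22, 38, 60 (each term equals the sum of the previous two).
The 21st slot belongs to track A; its 6th term is 67.
Position 22 falls in track B as its term 6, giving 1331.

67, 1331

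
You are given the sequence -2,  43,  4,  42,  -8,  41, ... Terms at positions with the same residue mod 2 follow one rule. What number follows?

Positions 1, 3, 5, … form one subsequence and positions 2, 4, 6, … form another.
Track A: -2, 4, -8. Geometric, ×-2 each step.
Track B: 43, 42, 41. Subtracting 1 each time.
Position 7 → track A, term 4 = 16.

16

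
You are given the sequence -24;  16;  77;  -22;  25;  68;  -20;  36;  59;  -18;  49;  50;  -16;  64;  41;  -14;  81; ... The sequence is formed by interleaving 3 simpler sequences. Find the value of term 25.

Read the sequence 3 terms at a time; column i is its own pattern.
Track A: -24, -22, -20, -18, -16, -14. Arithmetic with common difference +2.
Track B: 16, 25, 36, 49, 64, 81. Perfect squares starting at 4².
Track C: 77, 68, 59, 50, 41. Subtracting 9 each time.
The 25th slot belongs to track A; its 9th term is -8.

-8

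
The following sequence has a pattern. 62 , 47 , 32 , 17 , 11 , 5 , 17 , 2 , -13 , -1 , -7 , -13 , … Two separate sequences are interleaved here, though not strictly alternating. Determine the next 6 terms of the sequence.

-28, -43, -58, -19, -25, -31

The slot pattern repeats as AAABBB (period 6), so there are 2 interleaved tracks.
Track A: 62, 47, 32, 17, 2, -13. Linear: a_n = 77 − 15·n.
Track B: 17, 11, 5, -1, -7, -13. Linear: a_n = 23 − 6·n.
The 13th slot belongs to track A; its 7th term is -28.
The 14th slot belongs to track A; its 8th term is -43.
The 15th slot belongs to track A; its 9th term is -58.
Position 16 → track B, term 7 = -19.
Term 17 comes from track B (its 8th entry): -25.
Term 18 comes from track B (its 9th entry): -31.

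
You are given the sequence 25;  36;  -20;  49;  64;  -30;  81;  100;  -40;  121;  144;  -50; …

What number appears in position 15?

Positions follow the repeating pattern AAB; grouping by letter gives 2 tracks.
Stream A: 25, 36, 49, 64, 81, 100, 121, 144 (perfect squares starting at 5²).
Stream B: -20, -30, -40, -50 (arithmetic with common difference −10).
The 15th slot belongs to stream B; its 5th term is -60.

-60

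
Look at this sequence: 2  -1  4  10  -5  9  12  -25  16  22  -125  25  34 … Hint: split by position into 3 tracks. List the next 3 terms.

-625, 36, 56

Read the sequence 3 terms at a time; column i is its own pattern.
Subsequence A: 2, 10, 12, 22, 34 (Fibonacci-style (each term is the sum of the two before it)).
Subsequence B: -1, -5, -25, -125 (multiplying by 5 each time).
Subsequence C: 4, 9, 16, 25 (the squares 2², 3², 4², …).
Position 14 → subsequence B, term 5 = -625.
Position 15 falls in subsequence C as its term 5, giving 36.
Position 16 → subsequence A, term 6 = 56.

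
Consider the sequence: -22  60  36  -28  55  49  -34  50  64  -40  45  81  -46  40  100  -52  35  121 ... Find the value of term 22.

-64

Read the sequence 3 terms at a time; column i is its own pattern.
Track A: -22, -28, -34, -40, -46, -52 — subtracting 6 each time.
Track B: 60, 55, 50, 45, 40, 35 — arithmetic with common difference −5.
Track C: 36, 49, 64, 81, 100, 121 — the squares 6², 7², 8², ….
Position 22 falls in track A as its term 8, giving -64.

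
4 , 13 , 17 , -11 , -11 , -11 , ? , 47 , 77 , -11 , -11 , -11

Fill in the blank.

30

The slot pattern repeats as AAABBB (period 6), so there are 2 interleaved tracks.
Track A: 4, 13, 17, ?, 47, 77 — a Fibonacci-like recurrence a_n = a_{n-1} + a_{n-2}.
Track B: -11, -11, -11, -11, -11, -11 — the constant sequence -11.
The gap is track A's term 4; the rule gives 30.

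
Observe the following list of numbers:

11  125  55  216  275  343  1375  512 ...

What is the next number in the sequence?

The terms cycle through 2 interleaved subsequences.
Stream A: 11, 55, 275, 1375 (a geometric progression (common ratio 5)).
Stream B: 125, 216, 343, 512 (perfect cubes starting at 5³).
Term 9 comes from stream A (its 5th entry): 6875.

6875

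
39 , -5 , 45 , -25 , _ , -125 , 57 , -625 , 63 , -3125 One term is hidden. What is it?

51

Taking every 2nd term gives 2 separate tracks.
Subsequence A: 39, 45, ?, 57, 63 (linear: a_n = 33 + 6·n).
Subsequence B: -5, -25, -125, -625, -3125 (multiplying by 5 each time).
Subsequence A's pattern makes the blank 51.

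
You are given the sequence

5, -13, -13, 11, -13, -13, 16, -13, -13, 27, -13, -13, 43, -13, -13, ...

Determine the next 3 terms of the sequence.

70, -13, -13

Positions follow the repeating pattern ABB; grouping by letter gives 2 tracks.
Track A: 5, 11, 16, 27, 43 — a Fibonacci-like recurrence a_n = a_{n-1} + a_{n-2}.
Track B: -13, -13, -13, -13, -13, -13, -13, -13, -13, -13 — constant -13.
Position 16 → track A, term 6 = 70.
Term 17 comes from track B (its 11th entry): -13.
The 18th slot belongs to track B; its 12th term is -13.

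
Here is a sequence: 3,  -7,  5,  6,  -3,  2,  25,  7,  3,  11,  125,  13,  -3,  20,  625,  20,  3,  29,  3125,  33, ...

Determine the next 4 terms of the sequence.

-3, 38, 15625, 53

The terms cycle through 4 interleaved subsequences.
Stream A = 3, -3, 3, -3, 3: oscillating between 3 and -3.
Stream B = -7, 2, 11, 20, 29: arithmetic with common difference +9.
Stream C = 5, 25, 125, 625, 3125: powers of 5.
Stream D = 6, 7, 13, 20, 33: a Fibonacci-like recurrence a_n = a_{n-1} + a_{n-2}.
Position 21 falls in stream A as its term 6, giving -3.
The 22nd slot belongs to stream B; its 6th term is 38.
Term 23 comes from stream C (its 6th entry): 15625.
The 24th slot belongs to stream D; its 6th term is 53.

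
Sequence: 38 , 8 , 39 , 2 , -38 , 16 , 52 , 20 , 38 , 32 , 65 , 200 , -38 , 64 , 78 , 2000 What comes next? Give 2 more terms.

38, 128

Taking every 4th term gives 4 separate tracks.
Stream A = 38, -38, 38, -38: oscillating between 38 and -38.
Stream B = 8, 16, 32, 64: powers 2^3, 2^4, 2^5, ….
Stream C = 39, 52, 65, 78: adding 13 each time.
Stream D = 2, 20, 200, 2000: geometric with ratio 10.
The 17th slot belongs to stream A; its 5th term is 38.
Term 18 comes from stream B (its 5th entry): 128.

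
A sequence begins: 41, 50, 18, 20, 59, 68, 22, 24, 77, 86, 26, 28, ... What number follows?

95

Positions follow the repeating pattern AABB; grouping by letter gives 2 tracks.
Track A: 41, 50, 59, 68, 77, 86 — arithmetic with common difference +9.
Track B: 18, 20, 22, 24, 26, 28 — adding 2 each time.
The 13th slot belongs to track A; its 7th term is 95.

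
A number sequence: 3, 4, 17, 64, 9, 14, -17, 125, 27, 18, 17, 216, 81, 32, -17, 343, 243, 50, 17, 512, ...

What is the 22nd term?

Taking every 4th term gives 4 separate tracks.
Subsequence A is 3, 9, 27, 81, 243, which is successive powers of 3.
Subsequence B is 4, 14, 18, 32, 50, which is each term equals the sum of the previous two.
Subsequence C is 17, -17, 17, -17, 17, which is alternating ±17.
Subsequence D is 64, 125, 216, 343, 512, which is consecutive cubes n³ from n = 4.
Position 22 falls in subsequence B as its term 6, giving 82.

82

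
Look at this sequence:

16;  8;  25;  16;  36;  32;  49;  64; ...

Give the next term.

The terms cycle through 2 interleaved subsequences.
Track A: 16, 25, 36, 49 (perfect squares starting at 4²).
Track B: 8, 16, 32, 64 (successive powers of 2).
Position 9 falls in track A as its term 5, giving 64.

64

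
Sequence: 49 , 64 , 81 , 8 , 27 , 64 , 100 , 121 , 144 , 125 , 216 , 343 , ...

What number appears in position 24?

2197

Positions follow the repeating pattern AAABBB; grouping by letter gives 2 tracks.
Subsequence A: 49, 64, 81, 100, 121, 144 — consecutive squares n² from n = 7.
Subsequence B: 8, 27, 64, 125, 216, 343 — perfect cubes starting at 2³.
Position 24 → subsequence B, term 12 = 2197.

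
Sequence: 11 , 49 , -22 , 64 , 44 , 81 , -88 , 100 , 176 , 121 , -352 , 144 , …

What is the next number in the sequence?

704

Odd-indexed and even-indexed terms follow separate rules.
Subsequence A = 11, -22, 44, -88, 176, -352: multiplying by -2 each time.
Subsequence B = 49, 64, 81, 100, 121, 144: consecutive squares n² from n = 7.
Position 13 falls in subsequence A as its term 7, giving 704.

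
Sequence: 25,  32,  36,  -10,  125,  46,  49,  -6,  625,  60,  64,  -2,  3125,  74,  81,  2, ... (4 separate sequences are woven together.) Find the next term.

Split by position mod 4 into 4 tracks.
Stream A: 25, 125, 625, 3125 (successive powers of 5).
Stream B: 32, 46, 60, 74 (linear: a_n = 18 + 14·n).
Stream C: 36, 49, 64, 81 (consecutive squares n² from n = 6).
Stream D: -10, -6, -2, 2 (arithmetic, step +4).
Position 17 falls in stream A as its term 5, giving 15625.

15625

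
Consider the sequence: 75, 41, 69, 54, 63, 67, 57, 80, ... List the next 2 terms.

51, 93

Taking every 2nd term gives 2 separate tracks.
Track A = 75, 69, 63, 57: subtracting 6 each time.
Track B = 41, 54, 67, 80: linear: a_n = 28 + 13·n.
Position 9 → track A, term 5 = 51.
Position 10 → track B, term 5 = 93.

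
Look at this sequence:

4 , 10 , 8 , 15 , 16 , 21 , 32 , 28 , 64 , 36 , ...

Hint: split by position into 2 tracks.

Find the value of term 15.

Split by position mod 2 into 2 tracks.
Track A is 4, 8, 16, 32, 64, which is multiplying by 2 each time.
Track B is 10, 15, 21, 28, 36, which is triangular numbers starting at T_4.
The 15th slot belongs to track A; its 8th term is 512.

512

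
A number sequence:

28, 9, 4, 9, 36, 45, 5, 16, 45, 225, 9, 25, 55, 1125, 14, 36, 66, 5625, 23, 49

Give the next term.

Taking every 4th term gives 4 separate tracks.
Stream A: 28, 36, 45, 55, 66 (triangular numbers starting at T_7).
Stream B: 9, 45, 225, 1125, 5625 (multiplying by 5 each time).
Stream C: 4, 5, 9, 14, 23 (Fibonacci-style (each term is the sum of the two before it)).
Stream D: 9, 16, 25, 36, 49 (the squares 3², 4², 5², …).
The 21st slot belongs to stream A; its 6th term is 78.

78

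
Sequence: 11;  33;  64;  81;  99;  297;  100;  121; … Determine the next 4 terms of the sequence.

Reading positions in blocks of 4 reveals the pattern AABB — 2 tracks woven together.
Stream A: 11, 33, 99, 297 (geometric with ratio 3).
Stream B: 64, 81, 100, 121 (the squares 8², 9², 10², …).
Term 9 comes from stream A (its 5th entry): 891.
The 10th slot belongs to stream A; its 6th term is 2673.
The 11th slot belongs to stream B; its 5th term is 144.
Term 12 comes from stream B (its 6th entry): 169.

891, 2673, 144, 169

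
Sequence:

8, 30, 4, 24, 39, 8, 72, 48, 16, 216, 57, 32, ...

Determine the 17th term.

75

Split by position mod 3: positions 1, 4, 7, … form one track, and each other residue class forms its own.
Track A: 8, 24, 72, 216 (geometric, ×3 each step).
Track B: 30, 39, 48, 57 (arithmetic, step +9).
Track C: 4, 8, 16, 32 (powers 2^2, 2^3, 2^4, …).
The 17th slot belongs to track B; its 6th term is 75.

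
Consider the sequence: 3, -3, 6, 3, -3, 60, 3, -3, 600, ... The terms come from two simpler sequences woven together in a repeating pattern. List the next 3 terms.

Reading positions in blocks of 3 reveals the pattern AAB — 2 tracks woven together.
Track A: 3, -3, 3, -3, 3, -3. The oscillation 3·(−1)^(n+1).
Track B: 6, 60, 600. A geometric progression (common ratio 10).
Term 10 comes from track A (its 7th entry): 3.
Position 11 → track A, term 8 = -3.
Position 12 falls in track B as its term 4, giving 6000.

3, -3, 6000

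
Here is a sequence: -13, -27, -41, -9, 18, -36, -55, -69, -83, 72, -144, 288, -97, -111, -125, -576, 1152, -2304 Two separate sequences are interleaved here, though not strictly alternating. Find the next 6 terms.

The slot pattern repeats as AAABBB (period 6), so there are 2 interleaved tracks.
Stream A: -13, -27, -41, -55, -69, -83, -97, -111, -125. Arithmetic, step −14.
Stream B: -9, 18, -36, 72, -144, 288, -576, 1152, -2304. Geometric, ×-2 each step.
Position 19 falls in stream A as its term 10, giving -139.
Position 20 falls in stream A as its term 11, giving -153.
Term 21 comes from stream A (its 12th entry): -167.
Position 22 → stream B, term 10 = 4608.
Position 23 falls in stream B as its term 11, giving -9216.
Position 24 → stream B, term 12 = 18432.

-139, -153, -167, 4608, -9216, 18432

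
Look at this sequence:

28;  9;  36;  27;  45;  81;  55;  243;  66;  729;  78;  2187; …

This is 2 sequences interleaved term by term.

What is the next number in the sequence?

The terms cycle through 2 interleaved subsequences.
Track A: 28, 36, 45, 55, 66, 78. The triangular numbers T_7, T_8, ….
Track B: 9, 27, 81, 243, 729, 2187. Powers 3^2, 3^3, 3^4, ….
Position 13 falls in track A as its term 7, giving 91.

91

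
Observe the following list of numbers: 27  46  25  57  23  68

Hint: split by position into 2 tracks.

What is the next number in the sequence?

Split by position mod 2 into 2 tracks.
Track A = 27, 25, 23: arithmetic with common difference −2.
Track B = 46, 57, 68: arithmetic with common difference +11.
Position 7 falls in track A as its term 4, giving 21.

21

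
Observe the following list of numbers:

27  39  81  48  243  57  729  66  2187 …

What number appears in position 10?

75

The terms cycle through 2 interleaved subsequences.
Subsequence A = 27, 81, 243, 729, 2187: powers 3^3, 3^4, 3^5, ….
Subsequence B = 39, 48, 57, 66: arithmetic, step +9.
Position 10 falls in subsequence B as its term 5, giving 75.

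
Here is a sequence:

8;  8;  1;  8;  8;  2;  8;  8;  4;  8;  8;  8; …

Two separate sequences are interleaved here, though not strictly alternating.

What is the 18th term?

32

The slot pattern repeats as AAB (period 3), so there are 2 interleaved tracks.
Track A: 8, 8, 8, 8, 8, 8, 8, 8 (the constant sequence 8).
Track B: 1, 2, 4, 8 (successive powers of 2).
Position 18 falls in track B as its term 6, giving 32.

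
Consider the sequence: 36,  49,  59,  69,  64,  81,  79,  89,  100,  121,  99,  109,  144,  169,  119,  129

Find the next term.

Positions follow the repeating pattern AABB; grouping by letter gives 2 tracks.
Track A is 36, 49, 64, 81, 100, 121, 144, 169, which is the squares 6², 7², 8², ….
Track B is 59, 69, 79, 89, 99, 109, 119, 129, which is arithmetic with common difference +10.
Term 17 comes from track A (its 9th entry): 196.

196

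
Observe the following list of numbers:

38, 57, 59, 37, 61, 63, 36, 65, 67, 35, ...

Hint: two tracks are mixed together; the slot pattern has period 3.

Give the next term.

Reading positions in blocks of 3 reveals the pattern ABB — 2 tracks woven together.
Subsequence A is 38, 37, 36, 35, which is arithmetic, step −1.
Subsequence B is 57, 59, 61, 63, 65, 67, which is arithmetic, step +2.
Position 11 falls in subsequence B as its term 7, giving 69.

69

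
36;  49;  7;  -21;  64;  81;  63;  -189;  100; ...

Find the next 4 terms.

The slot pattern repeats as AABB (period 4), so there are 2 interleaved tracks.
Track A = 36, 49, 64, 81, 100: consecutive squares n² from n = 6.
Track B = 7, -21, 63, -189: geometric, ×-3 each step.
Position 10 falls in track A as its term 6, giving 121.
Term 11 comes from track B (its 5th entry): 567.
Position 12 → track B, term 6 = -1701.
Position 13 falls in track A as its term 7, giving 144.

121, 567, -1701, 144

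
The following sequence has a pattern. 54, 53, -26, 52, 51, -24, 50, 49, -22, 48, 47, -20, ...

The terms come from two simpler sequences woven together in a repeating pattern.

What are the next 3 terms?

46, 45, -18

Positions follow the repeating pattern AAB; grouping by letter gives 2 tracks.
Track A = 54, 53, 52, 51, 50, 49, 48, 47: linear: a_n = 55 − n.
Track B = -26, -24, -22, -20: arithmetic, step +2.
Position 13 falls in track A as its term 9, giving 46.
Term 14 comes from track A (its 10th entry): 45.
Position 15 falls in track B as its term 5, giving -18.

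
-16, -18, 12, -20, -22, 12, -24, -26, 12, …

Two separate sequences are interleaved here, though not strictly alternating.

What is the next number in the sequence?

-28

Reading positions in blocks of 3 reveals the pattern AAB — 2 tracks woven together.
Track A = -16, -18, -20, -22, -24, -26: arithmetic with common difference −2.
Track B = 12, 12, 12: always 12.
Position 10 falls in track A as its term 7, giving -28.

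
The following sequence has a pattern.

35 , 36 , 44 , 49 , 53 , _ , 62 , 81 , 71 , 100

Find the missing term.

64

The terms cycle through 2 interleaved subsequences.
Track A = 35, 44, 53, 62, 71: arithmetic with common difference +9.
Track B = 36, 49, ?, 81, 100: perfect squares starting at 6².
The gap is track B's term 3; the rule gives 64.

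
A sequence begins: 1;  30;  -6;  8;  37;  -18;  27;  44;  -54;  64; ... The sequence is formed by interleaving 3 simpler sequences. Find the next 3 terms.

51, -162, 125

The terms cycle through 3 interleaved subsequences.
Track A: 1, 8, 27, 64 (the cubes 1³, 2³, 3³, …).
Track B: 30, 37, 44 (arithmetic with common difference +7).
Track C: -6, -18, -54 (geometric with ratio 3).
The 11th slot belongs to track B; its 4th term is 51.
Position 12 falls in track C as its term 4, giving -162.
Term 13 comes from track A (its 5th entry): 125.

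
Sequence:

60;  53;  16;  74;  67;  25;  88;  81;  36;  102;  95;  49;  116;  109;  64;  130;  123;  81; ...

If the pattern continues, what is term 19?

144

Read the sequence 3 terms at a time; column i is its own pattern.
Track A: 60, 74, 88, 102, 116, 130 (adding 14 each time).
Track B: 53, 67, 81, 95, 109, 123 (arithmetic, step +14).
Track C: 16, 25, 36, 49, 64, 81 (the squares 4², 5², 6², …).
Position 19 → track A, term 7 = 144.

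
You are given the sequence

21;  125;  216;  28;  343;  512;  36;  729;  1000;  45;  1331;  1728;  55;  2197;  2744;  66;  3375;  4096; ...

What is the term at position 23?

6859

Reading positions in blocks of 3 reveals the pattern ABB — 2 tracks woven together.
Stream A: 21, 28, 36, 45, 55, 66 (triangular numbers starting at T_6).
Stream B: 125, 216, 343, 512, 729, 1000, 1331, 1728, 2197, 2744, 3375, 4096 (the cubes 5³, 6³, 7³, …).
Term 23 comes from stream B (its 15th entry): 6859.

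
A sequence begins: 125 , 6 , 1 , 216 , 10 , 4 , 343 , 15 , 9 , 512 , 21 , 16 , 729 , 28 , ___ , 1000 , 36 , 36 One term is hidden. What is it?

25

Split by position mod 3: positions 1, 4, 7, … form one track, and each other residue class forms its own.
Stream A is 125, 216, 343, 512, 729, 1000, which is perfect cubes starting at 5³.
Stream B is 6, 10, 15, 21, 28, 36, which is triangular numbers starting at T_3.
Stream C is 1, 4, 9, 16, ?, 36, which is consecutive squares n² from n = 1.
So the missing entry in stream C is 25.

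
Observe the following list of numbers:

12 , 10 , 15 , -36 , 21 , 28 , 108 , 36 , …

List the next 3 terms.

Reading positions in blocks of 3 reveals the pattern ABB — 2 tracks woven together.
Subsequence A: 12, -36, 108. Multiplying by -3 each time.
Subsequence B: 10, 15, 21, 28, 36. The triangular numbers T_4, T_5, ….
Position 9 falls in subsequence B as its term 6, giving 45.
Position 10 → subsequence A, term 4 = -324.
Position 11 falls in subsequence B as its term 7, giving 55.

45, -324, 55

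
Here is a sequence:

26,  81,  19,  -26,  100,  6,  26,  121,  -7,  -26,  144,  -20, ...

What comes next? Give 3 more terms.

26, 169, -33

Split by position mod 3 into 3 tracks.
Stream A: 26, -26, 26, -26 — oscillating between 26 and -26.
Stream B: 81, 100, 121, 144 — consecutive squares n² from n = 9.
Stream C: 19, 6, -7, -20 — arithmetic, step −13.
Term 13 comes from stream A (its 5th entry): 26.
Term 14 comes from stream B (its 5th entry): 169.
Term 15 comes from stream C (its 5th entry): -33.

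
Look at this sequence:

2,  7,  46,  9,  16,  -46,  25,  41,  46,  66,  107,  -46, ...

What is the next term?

173

Positions follow the repeating pattern AAB; grouping by letter gives 2 tracks.
Subsequence A = 2, 7, 9, 16, 25, 41, 66, 107: Fibonacci-style (each term is the sum of the two before it).
Subsequence B = 46, -46, 46, -46: alternating ±46.
Position 13 falls in subsequence A as its term 9, giving 173.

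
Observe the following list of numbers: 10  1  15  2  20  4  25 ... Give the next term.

8

Split by position mod 2 into 2 tracks.
Track A is 10, 15, 20, 25, which is arithmetic with common difference +5.
Track B is 1, 2, 4, which is powers 2^0, 2^1, 2^2, ….
Term 8 comes from track B (its 4th entry): 8.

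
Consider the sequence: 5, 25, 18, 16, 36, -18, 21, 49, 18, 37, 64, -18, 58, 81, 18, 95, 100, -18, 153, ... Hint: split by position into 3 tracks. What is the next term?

121

Read the sequence 3 terms at a time; column i is its own pattern.
Track A is 5, 16, 21, 37, 58, 95, 153, which is Fibonacci-style (each term is the sum of the two before it).
Track B is 25, 36, 49, 64, 81, 100, which is perfect squares starting at 5².
Track C is 18, -18, 18, -18, 18, -18, which is oscillating between 18 and -18.
Term 20 comes from track B (its 7th entry): 121.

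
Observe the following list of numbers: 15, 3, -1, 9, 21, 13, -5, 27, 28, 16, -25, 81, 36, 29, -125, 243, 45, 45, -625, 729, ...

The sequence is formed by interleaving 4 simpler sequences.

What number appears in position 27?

Split by position mod 4: positions 1, 5, 9, … form one track, and each other residue class forms its own.
Track A: 15, 21, 28, 36, 45 — triangular numbers n(n+1)/2 for n = 5, 6, ….
Track B: 3, 13, 16, 29, 45 — a Fibonacci-like recurrence a_n = a_{n-1} + a_{n-2}.
Track C: -1, -5, -25, -125, -625 — a geometric progression (common ratio 5).
Track D: 9, 27, 81, 243, 729 — successive powers of 3.
Position 27 → track C, term 7 = -15625.

-15625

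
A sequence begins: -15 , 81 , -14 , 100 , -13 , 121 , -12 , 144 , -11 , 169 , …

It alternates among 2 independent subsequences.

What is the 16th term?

Taking every 2nd term gives 2 separate tracks.
Stream A: -15, -14, -13, -12, -11. Arithmetic with common difference +1.
Stream B: 81, 100, 121, 144, 169. Consecutive squares n² from n = 9.
Position 16 falls in stream B as its term 8, giving 256.

256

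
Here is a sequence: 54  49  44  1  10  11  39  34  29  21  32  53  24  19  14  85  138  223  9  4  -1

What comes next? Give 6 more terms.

361, 584, 945, -6, -11, -16

Reading positions in blocks of 6 reveals the pattern AAABBB — 2 tracks woven together.
Track A = 54, 49, 44, 39, 34, 29, 24, 19, 14, 9, 4, -1: linear: a_n = 59 − 5·n.
Track B = 1, 10, 11, 21, 32, 53, 85, 138, 223: a Fibonacci-like recurrence a_n = a_{n-1} + a_{n-2}.
Position 22 falls in track B as its term 10, giving 361.
The 23rd slot belongs to track B; its 11th term is 584.
Position 24 falls in track B as its term 12, giving 945.
Position 25 → track A, term 13 = -6.
Position 26 → track A, term 14 = -11.
The 27th slot belongs to track A; its 15th term is -16.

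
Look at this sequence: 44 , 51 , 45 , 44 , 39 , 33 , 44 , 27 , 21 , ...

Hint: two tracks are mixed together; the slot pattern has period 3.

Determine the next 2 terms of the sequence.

Reading positions in blocks of 3 reveals the pattern ABB — 2 tracks woven together.
Track A: 44, 44, 44 (constant 44).
Track B: 51, 45, 39, 33, 27, 21 (linear: a_n = 57 − 6·n).
Position 10 → track A, term 4 = 44.
Term 11 comes from track B (its 7th entry): 15.

44, 15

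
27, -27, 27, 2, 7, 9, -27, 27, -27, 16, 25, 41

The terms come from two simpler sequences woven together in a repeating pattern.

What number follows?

27

Reading positions in blocks of 6 reveals the pattern AAABBB — 2 tracks woven together.
Track A: 27, -27, 27, -27, 27, -27 — the oscillation 27·(−1)^(n+1).
Track B: 2, 7, 9, 16, 25, 41 — each term equals the sum of the previous two.
Position 13 → track A, term 7 = 27.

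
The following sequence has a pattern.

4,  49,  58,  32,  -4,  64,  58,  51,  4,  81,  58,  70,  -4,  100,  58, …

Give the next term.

89

The terms cycle through 4 interleaved subsequences.
Stream A = 4, -4, 4, -4: the oscillation 4·(−1)^(n+1).
Stream B = 49, 64, 81, 100: perfect squares starting at 7².
Stream C = 58, 58, 58, 58: always 58.
Stream D = 32, 51, 70: adding 19 each time.
Position 16 → stream D, term 4 = 89.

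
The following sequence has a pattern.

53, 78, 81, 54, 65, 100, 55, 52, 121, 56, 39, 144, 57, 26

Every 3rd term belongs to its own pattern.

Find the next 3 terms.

Read the sequence 3 terms at a time; column i is its own pattern.
Stream A = 53, 54, 55, 56, 57: arithmetic with common difference +1.
Stream B = 78, 65, 52, 39, 26: linear: a_n = 91 − 13·n.
Stream C = 81, 100, 121, 144: the squares 9², 10², 11², ….
The 15th slot belongs to stream C; its 5th term is 169.
Position 16 → stream A, term 6 = 58.
Term 17 comes from stream B (its 6th entry): 13.

169, 58, 13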